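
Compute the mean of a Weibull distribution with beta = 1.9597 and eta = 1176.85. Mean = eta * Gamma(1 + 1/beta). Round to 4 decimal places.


beta = 1.9597, eta = 1176.85
1/beta = 0.5103
1 + 1/beta = 1.5103
Gamma(1.5103) = 0.8866
Mean = 1176.85 * 0.8866
Mean = 1043.3989

1043.3989


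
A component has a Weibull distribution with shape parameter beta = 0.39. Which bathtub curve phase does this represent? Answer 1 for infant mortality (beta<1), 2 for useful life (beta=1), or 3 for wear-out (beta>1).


beta = 0.39
Compare beta to 1:
beta < 1 => infant mortality (phase 1)
beta = 1 => useful life (phase 2)
beta > 1 => wear-out (phase 3)
Since beta = 0.39, this is infant mortality (decreasing failure rate)
Phase = 1

1


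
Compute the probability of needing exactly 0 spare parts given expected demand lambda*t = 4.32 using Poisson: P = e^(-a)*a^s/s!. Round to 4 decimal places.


a = 4.32, s = 0
e^(-a) = e^(-4.32) = 0.0133
a^s = 4.32^0 = 1.0
s! = 1
P = 0.0133 * 1.0 / 1
P = 0.0133

0.0133


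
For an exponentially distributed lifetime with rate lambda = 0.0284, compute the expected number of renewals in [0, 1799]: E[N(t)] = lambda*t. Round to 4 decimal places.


lambda = 0.0284
t = 1799
E[N(t)] = lambda * t
E[N(t)] = 0.0284 * 1799
E[N(t)] = 51.0916

51.0916


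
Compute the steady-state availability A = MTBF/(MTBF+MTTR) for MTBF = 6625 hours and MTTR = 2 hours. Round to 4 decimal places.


MTBF = 6625
MTTR = 2
MTBF + MTTR = 6627
A = 6625 / 6627
A = 0.9997

0.9997


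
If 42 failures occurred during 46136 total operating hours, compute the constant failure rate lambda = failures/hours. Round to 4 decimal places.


failures = 42
total_hours = 46136
lambda = 42 / 46136
lambda = 0.0009

0.0009


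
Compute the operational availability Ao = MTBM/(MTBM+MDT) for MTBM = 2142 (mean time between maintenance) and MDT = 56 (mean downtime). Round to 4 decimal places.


MTBM = 2142
MDT = 56
MTBM + MDT = 2198
Ao = 2142 / 2198
Ao = 0.9745

0.9745


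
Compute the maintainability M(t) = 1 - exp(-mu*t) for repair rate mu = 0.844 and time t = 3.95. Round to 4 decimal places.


mu = 0.844, t = 3.95
mu * t = 0.844 * 3.95 = 3.3338
exp(-3.3338) = 0.0357
M(t) = 1 - 0.0357
M(t) = 0.9643

0.9643


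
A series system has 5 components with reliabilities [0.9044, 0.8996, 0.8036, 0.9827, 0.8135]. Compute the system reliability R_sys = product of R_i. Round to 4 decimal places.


Components: [0.9044, 0.8996, 0.8036, 0.9827, 0.8135]
After component 1 (R=0.9044): product = 0.9044
After component 2 (R=0.8996): product = 0.8136
After component 3 (R=0.8036): product = 0.6538
After component 4 (R=0.9827): product = 0.6425
After component 5 (R=0.8135): product = 0.5227
R_sys = 0.5227

0.5227


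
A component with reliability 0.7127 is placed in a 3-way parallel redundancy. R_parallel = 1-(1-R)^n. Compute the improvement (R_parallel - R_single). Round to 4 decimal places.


R_single = 0.7127, n = 3
1 - R_single = 0.2873
(1 - R_single)^n = 0.2873^3 = 0.0237
R_parallel = 1 - 0.0237 = 0.9763
Improvement = 0.9763 - 0.7127
Improvement = 0.2636

0.2636


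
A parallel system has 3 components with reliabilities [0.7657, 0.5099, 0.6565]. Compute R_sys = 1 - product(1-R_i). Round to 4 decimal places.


Components: [0.7657, 0.5099, 0.6565]
(1 - 0.7657) = 0.2343, running product = 0.2343
(1 - 0.5099) = 0.4901, running product = 0.1148
(1 - 0.6565) = 0.3435, running product = 0.0394
Product of (1-R_i) = 0.0394
R_sys = 1 - 0.0394 = 0.9606

0.9606


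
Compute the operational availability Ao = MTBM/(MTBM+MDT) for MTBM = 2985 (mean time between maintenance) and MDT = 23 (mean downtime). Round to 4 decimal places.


MTBM = 2985
MDT = 23
MTBM + MDT = 3008
Ao = 2985 / 3008
Ao = 0.9924

0.9924


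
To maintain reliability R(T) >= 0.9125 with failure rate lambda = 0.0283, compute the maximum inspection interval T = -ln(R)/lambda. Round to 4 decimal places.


R_target = 0.9125
lambda = 0.0283
-ln(0.9125) = 0.0916
T = 0.0916 / 0.0283
T = 3.2356

3.2356


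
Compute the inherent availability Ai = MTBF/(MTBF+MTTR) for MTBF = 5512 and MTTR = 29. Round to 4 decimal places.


MTBF = 5512
MTTR = 29
MTBF + MTTR = 5541
Ai = 5512 / 5541
Ai = 0.9948

0.9948


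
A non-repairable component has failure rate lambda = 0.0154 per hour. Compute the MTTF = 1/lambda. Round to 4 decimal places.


lambda = 0.0154
MTTF = 1 / 0.0154
MTTF = 64.9351

64.9351


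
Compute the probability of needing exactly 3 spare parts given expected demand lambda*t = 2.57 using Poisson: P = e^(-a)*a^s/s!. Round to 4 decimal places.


a = 2.57, s = 3
e^(-a) = e^(-2.57) = 0.0765
a^s = 2.57^3 = 16.9746
s! = 6
P = 0.0765 * 16.9746 / 6
P = 0.2165

0.2165


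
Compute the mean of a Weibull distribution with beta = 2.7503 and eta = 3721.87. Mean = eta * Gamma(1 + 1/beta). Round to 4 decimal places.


beta = 2.7503, eta = 3721.87
1/beta = 0.3636
1 + 1/beta = 1.3636
Gamma(1.3636) = 0.8899
Mean = 3721.87 * 0.8899
Mean = 3311.9443

3311.9443


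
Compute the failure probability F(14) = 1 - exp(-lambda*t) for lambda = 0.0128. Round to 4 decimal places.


lambda = 0.0128, t = 14
lambda * t = 0.1792
exp(-0.1792) = 0.8359
F(t) = 1 - 0.8359
F(t) = 0.1641

0.1641


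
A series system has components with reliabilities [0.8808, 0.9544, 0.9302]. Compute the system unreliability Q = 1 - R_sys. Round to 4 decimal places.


Components: [0.8808, 0.9544, 0.9302]
After component 1: product = 0.8808
After component 2: product = 0.8406
After component 3: product = 0.782
R_sys = 0.782
Q = 1 - 0.782 = 0.218

0.218


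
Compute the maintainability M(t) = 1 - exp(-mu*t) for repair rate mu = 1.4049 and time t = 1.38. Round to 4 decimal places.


mu = 1.4049, t = 1.38
mu * t = 1.4049 * 1.38 = 1.9388
exp(-1.9388) = 0.1439
M(t) = 1 - 0.1439
M(t) = 0.8561

0.8561


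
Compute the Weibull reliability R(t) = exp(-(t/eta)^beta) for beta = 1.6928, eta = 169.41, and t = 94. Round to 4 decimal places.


beta = 1.6928, eta = 169.41, t = 94
t/eta = 94 / 169.41 = 0.5549
(t/eta)^beta = 0.5549^1.6928 = 0.3689
R(t) = exp(-0.3689)
R(t) = 0.6915

0.6915


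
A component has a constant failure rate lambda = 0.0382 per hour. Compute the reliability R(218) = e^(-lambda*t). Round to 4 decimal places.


lambda = 0.0382
t = 218
lambda * t = 8.3276
R(t) = e^(-8.3276)
R(t) = 0.0002

0.0002


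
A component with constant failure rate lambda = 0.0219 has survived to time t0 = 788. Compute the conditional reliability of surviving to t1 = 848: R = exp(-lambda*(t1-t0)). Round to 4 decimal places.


lambda = 0.0219
t0 = 788, t1 = 848
t1 - t0 = 60
lambda * (t1-t0) = 0.0219 * 60 = 1.314
R = exp(-1.314)
R = 0.2687

0.2687


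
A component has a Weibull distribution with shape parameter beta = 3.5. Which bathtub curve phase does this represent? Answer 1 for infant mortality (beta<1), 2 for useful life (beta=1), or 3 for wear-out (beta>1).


beta = 3.5
Compare beta to 1:
beta < 1 => infant mortality (phase 1)
beta = 1 => useful life (phase 2)
beta > 1 => wear-out (phase 3)
Since beta = 3.5, this is wear-out (increasing failure rate)
Phase = 3

3


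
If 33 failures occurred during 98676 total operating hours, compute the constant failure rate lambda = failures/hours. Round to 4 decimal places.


failures = 33
total_hours = 98676
lambda = 33 / 98676
lambda = 0.0003

0.0003


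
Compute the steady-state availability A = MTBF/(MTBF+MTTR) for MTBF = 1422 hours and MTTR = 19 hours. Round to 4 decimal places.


MTBF = 1422
MTTR = 19
MTBF + MTTR = 1441
A = 1422 / 1441
A = 0.9868

0.9868


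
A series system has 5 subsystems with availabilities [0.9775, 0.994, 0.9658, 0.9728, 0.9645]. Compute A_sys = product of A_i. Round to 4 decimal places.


Subsystems: [0.9775, 0.994, 0.9658, 0.9728, 0.9645]
After subsystem 1 (A=0.9775): product = 0.9775
After subsystem 2 (A=0.994): product = 0.9716
After subsystem 3 (A=0.9658): product = 0.9384
After subsystem 4 (A=0.9728): product = 0.9129
After subsystem 5 (A=0.9645): product = 0.8805
A_sys = 0.8805

0.8805


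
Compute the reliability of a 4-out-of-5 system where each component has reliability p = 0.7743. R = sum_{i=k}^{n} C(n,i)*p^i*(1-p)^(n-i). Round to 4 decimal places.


k = 4, n = 5, p = 0.7743
i=4: C(5,4)=5 * 0.7743^4 * 0.2257^1 = 0.4056
i=5: C(5,5)=1 * 0.7743^5 * 0.2257^0 = 0.2783
R = sum of terms = 0.684

0.684


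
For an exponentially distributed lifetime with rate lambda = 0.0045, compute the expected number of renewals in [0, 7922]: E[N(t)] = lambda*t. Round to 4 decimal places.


lambda = 0.0045
t = 7922
E[N(t)] = lambda * t
E[N(t)] = 0.0045 * 7922
E[N(t)] = 35.649

35.649


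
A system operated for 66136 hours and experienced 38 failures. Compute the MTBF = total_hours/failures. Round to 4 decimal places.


total_hours = 66136
failures = 38
MTBF = 66136 / 38
MTBF = 1740.4211

1740.4211


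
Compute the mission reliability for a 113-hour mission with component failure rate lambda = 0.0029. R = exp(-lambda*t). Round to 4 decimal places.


lambda = 0.0029
mission_time = 113
lambda * t = 0.0029 * 113 = 0.3277
R = exp(-0.3277)
R = 0.7206

0.7206


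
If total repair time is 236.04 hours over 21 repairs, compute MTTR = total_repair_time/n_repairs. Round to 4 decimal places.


total_repair_time = 236.04
n_repairs = 21
MTTR = 236.04 / 21
MTTR = 11.24

11.24


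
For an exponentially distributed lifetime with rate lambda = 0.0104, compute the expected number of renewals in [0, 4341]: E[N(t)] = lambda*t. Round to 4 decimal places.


lambda = 0.0104
t = 4341
E[N(t)] = lambda * t
E[N(t)] = 0.0104 * 4341
E[N(t)] = 45.1464

45.1464


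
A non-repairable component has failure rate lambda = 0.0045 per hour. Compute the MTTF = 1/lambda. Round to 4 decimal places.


lambda = 0.0045
MTTF = 1 / 0.0045
MTTF = 222.2222

222.2222


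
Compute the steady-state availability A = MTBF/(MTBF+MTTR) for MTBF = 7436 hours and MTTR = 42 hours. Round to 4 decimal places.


MTBF = 7436
MTTR = 42
MTBF + MTTR = 7478
A = 7436 / 7478
A = 0.9944

0.9944


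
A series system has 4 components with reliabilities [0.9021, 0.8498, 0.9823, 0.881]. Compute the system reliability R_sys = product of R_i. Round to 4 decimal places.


Components: [0.9021, 0.8498, 0.9823, 0.881]
After component 1 (R=0.9021): product = 0.9021
After component 2 (R=0.8498): product = 0.7666
After component 3 (R=0.9823): product = 0.753
After component 4 (R=0.881): product = 0.6634
R_sys = 0.6634

0.6634


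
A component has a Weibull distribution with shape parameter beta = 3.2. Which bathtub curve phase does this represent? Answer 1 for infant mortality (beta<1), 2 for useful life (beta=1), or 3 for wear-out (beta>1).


beta = 3.2
Compare beta to 1:
beta < 1 => infant mortality (phase 1)
beta = 1 => useful life (phase 2)
beta > 1 => wear-out (phase 3)
Since beta = 3.2, this is wear-out (increasing failure rate)
Phase = 3

3


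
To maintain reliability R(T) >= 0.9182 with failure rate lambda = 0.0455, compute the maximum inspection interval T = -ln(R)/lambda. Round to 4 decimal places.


R_target = 0.9182
lambda = 0.0455
-ln(0.9182) = 0.0853
T = 0.0853 / 0.0455
T = 1.8756

1.8756


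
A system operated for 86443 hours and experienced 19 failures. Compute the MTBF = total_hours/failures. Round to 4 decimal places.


total_hours = 86443
failures = 19
MTBF = 86443 / 19
MTBF = 4549.6316

4549.6316


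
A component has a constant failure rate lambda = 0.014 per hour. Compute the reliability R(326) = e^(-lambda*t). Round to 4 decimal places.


lambda = 0.014
t = 326
lambda * t = 4.564
R(t) = e^(-4.564)
R(t) = 0.0104

0.0104


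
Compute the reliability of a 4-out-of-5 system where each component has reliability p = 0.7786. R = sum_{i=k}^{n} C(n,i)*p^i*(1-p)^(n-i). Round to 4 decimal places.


k = 4, n = 5, p = 0.7786
i=4: C(5,4)=5 * 0.7786^4 * 0.2214^1 = 0.4068
i=5: C(5,5)=1 * 0.7786^5 * 0.2214^0 = 0.2861
R = sum of terms = 0.693

0.693


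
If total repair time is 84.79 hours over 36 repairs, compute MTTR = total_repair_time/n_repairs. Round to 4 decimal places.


total_repair_time = 84.79
n_repairs = 36
MTTR = 84.79 / 36
MTTR = 2.3553

2.3553


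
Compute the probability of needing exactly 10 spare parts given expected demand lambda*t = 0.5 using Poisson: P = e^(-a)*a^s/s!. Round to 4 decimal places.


a = 0.5, s = 10
e^(-a) = e^(-0.5) = 0.6065
a^s = 0.5^10 = 0.001
s! = 3628800
P = 0.6065 * 0.001 / 3628800
P = 0.0

0.0


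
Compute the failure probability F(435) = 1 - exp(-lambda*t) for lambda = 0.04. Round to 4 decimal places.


lambda = 0.04, t = 435
lambda * t = 17.4
exp(-17.4) = 0.0
F(t) = 1 - 0.0
F(t) = 1.0

1.0


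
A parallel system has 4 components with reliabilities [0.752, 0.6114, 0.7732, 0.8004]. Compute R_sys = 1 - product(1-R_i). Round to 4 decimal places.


Components: [0.752, 0.6114, 0.7732, 0.8004]
(1 - 0.752) = 0.248, running product = 0.248
(1 - 0.6114) = 0.3886, running product = 0.0964
(1 - 0.7732) = 0.2268, running product = 0.0219
(1 - 0.8004) = 0.1996, running product = 0.0044
Product of (1-R_i) = 0.0044
R_sys = 1 - 0.0044 = 0.9956

0.9956


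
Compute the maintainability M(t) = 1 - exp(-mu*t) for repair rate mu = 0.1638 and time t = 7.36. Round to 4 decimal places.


mu = 0.1638, t = 7.36
mu * t = 0.1638 * 7.36 = 1.2056
exp(-1.2056) = 0.2995
M(t) = 1 - 0.2995
M(t) = 0.7005

0.7005


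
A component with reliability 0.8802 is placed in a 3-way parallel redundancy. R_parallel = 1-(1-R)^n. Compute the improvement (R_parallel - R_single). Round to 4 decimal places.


R_single = 0.8802, n = 3
1 - R_single = 0.1198
(1 - R_single)^n = 0.1198^3 = 0.0017
R_parallel = 1 - 0.0017 = 0.9983
Improvement = 0.9983 - 0.8802
Improvement = 0.1181

0.1181


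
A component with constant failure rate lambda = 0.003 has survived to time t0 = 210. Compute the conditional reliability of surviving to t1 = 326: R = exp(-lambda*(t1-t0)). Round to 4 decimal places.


lambda = 0.003
t0 = 210, t1 = 326
t1 - t0 = 116
lambda * (t1-t0) = 0.003 * 116 = 0.348
R = exp(-0.348)
R = 0.7061

0.7061


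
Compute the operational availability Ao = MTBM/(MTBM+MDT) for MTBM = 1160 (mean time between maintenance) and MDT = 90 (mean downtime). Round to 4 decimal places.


MTBM = 1160
MDT = 90
MTBM + MDT = 1250
Ao = 1160 / 1250
Ao = 0.928

0.928


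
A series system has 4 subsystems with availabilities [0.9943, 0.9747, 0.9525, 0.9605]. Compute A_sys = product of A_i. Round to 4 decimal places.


Subsystems: [0.9943, 0.9747, 0.9525, 0.9605]
After subsystem 1 (A=0.9943): product = 0.9943
After subsystem 2 (A=0.9747): product = 0.9691
After subsystem 3 (A=0.9525): product = 0.9231
After subsystem 4 (A=0.9605): product = 0.8866
A_sys = 0.8866

0.8866


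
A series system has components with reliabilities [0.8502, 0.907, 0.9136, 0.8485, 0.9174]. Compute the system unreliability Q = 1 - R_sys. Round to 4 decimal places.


Components: [0.8502, 0.907, 0.9136, 0.8485, 0.9174]
After component 1: product = 0.8502
After component 2: product = 0.7711
After component 3: product = 0.7045
After component 4: product = 0.5978
After component 5: product = 0.5484
R_sys = 0.5484
Q = 1 - 0.5484 = 0.4516

0.4516


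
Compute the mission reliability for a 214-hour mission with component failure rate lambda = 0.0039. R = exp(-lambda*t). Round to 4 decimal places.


lambda = 0.0039
mission_time = 214
lambda * t = 0.0039 * 214 = 0.8346
R = exp(-0.8346)
R = 0.434

0.434


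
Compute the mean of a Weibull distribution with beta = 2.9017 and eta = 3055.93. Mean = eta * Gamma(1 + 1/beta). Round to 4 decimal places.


beta = 2.9017, eta = 3055.93
1/beta = 0.3446
1 + 1/beta = 1.3446
Gamma(1.3446) = 0.8917
Mean = 3055.93 * 0.8917
Mean = 2725.0069

2725.0069


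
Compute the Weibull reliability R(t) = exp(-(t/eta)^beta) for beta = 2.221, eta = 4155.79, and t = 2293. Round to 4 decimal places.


beta = 2.221, eta = 4155.79, t = 2293
t/eta = 2293 / 4155.79 = 0.5518
(t/eta)^beta = 0.5518^2.221 = 0.2669
R(t) = exp(-0.2669)
R(t) = 0.7657

0.7657


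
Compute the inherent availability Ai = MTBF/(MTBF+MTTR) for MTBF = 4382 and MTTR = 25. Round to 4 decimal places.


MTBF = 4382
MTTR = 25
MTBF + MTTR = 4407
Ai = 4382 / 4407
Ai = 0.9943

0.9943


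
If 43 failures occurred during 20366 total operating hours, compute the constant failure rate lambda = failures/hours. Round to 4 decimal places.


failures = 43
total_hours = 20366
lambda = 43 / 20366
lambda = 0.0021

0.0021


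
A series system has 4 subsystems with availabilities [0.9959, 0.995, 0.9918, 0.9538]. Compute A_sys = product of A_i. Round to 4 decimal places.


Subsystems: [0.9959, 0.995, 0.9918, 0.9538]
After subsystem 1 (A=0.9959): product = 0.9959
After subsystem 2 (A=0.995): product = 0.9909
After subsystem 3 (A=0.9918): product = 0.9828
After subsystem 4 (A=0.9538): product = 0.9374
A_sys = 0.9374

0.9374


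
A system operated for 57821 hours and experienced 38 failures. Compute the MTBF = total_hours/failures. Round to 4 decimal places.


total_hours = 57821
failures = 38
MTBF = 57821 / 38
MTBF = 1521.6053

1521.6053


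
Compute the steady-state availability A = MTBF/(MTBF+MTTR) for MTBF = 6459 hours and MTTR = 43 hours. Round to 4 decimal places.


MTBF = 6459
MTTR = 43
MTBF + MTTR = 6502
A = 6459 / 6502
A = 0.9934

0.9934


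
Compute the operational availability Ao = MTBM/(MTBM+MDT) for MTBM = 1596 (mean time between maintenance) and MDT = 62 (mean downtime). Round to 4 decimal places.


MTBM = 1596
MDT = 62
MTBM + MDT = 1658
Ao = 1596 / 1658
Ao = 0.9626

0.9626


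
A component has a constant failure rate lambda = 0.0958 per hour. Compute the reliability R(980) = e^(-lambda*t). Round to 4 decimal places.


lambda = 0.0958
t = 980
lambda * t = 93.884
R(t) = e^(-93.884)
R(t) = 0.0

0.0


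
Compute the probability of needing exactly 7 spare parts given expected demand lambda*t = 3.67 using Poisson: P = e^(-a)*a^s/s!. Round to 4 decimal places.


a = 3.67, s = 7
e^(-a) = e^(-3.67) = 0.0255
a^s = 3.67^7 = 8967.3155
s! = 5040
P = 0.0255 * 8967.3155 / 5040
P = 0.0453

0.0453


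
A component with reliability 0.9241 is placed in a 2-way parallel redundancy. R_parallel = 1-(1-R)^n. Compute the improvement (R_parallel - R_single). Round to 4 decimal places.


R_single = 0.9241, n = 2
1 - R_single = 0.0759
(1 - R_single)^n = 0.0759^2 = 0.0058
R_parallel = 1 - 0.0058 = 0.9942
Improvement = 0.9942 - 0.9241
Improvement = 0.0701

0.0701


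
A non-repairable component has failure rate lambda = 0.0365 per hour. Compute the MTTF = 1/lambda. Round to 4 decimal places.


lambda = 0.0365
MTTF = 1 / 0.0365
MTTF = 27.3973

27.3973


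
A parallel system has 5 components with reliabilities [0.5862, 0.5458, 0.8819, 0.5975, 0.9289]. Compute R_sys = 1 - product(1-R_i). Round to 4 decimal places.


Components: [0.5862, 0.5458, 0.8819, 0.5975, 0.9289]
(1 - 0.5862) = 0.4138, running product = 0.4138
(1 - 0.5458) = 0.4542, running product = 0.1879
(1 - 0.8819) = 0.1181, running product = 0.0222
(1 - 0.5975) = 0.4025, running product = 0.0089
(1 - 0.9289) = 0.0711, running product = 0.0006
Product of (1-R_i) = 0.0006
R_sys = 1 - 0.0006 = 0.9994

0.9994


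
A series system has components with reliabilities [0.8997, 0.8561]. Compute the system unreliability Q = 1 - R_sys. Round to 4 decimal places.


Components: [0.8997, 0.8561]
After component 1: product = 0.8997
After component 2: product = 0.7702
R_sys = 0.7702
Q = 1 - 0.7702 = 0.2298

0.2298


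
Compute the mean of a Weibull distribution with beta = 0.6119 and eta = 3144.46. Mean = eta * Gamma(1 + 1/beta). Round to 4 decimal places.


beta = 0.6119, eta = 3144.46
1/beta = 1.6343
1 + 1/beta = 2.6343
Gamma(2.6343) = 1.4673
Mean = 3144.46 * 1.4673
Mean = 4613.8073

4613.8073


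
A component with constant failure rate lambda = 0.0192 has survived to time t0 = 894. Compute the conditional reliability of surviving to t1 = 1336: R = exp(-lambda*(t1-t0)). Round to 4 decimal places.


lambda = 0.0192
t0 = 894, t1 = 1336
t1 - t0 = 442
lambda * (t1-t0) = 0.0192 * 442 = 8.4864
R = exp(-8.4864)
R = 0.0002

0.0002


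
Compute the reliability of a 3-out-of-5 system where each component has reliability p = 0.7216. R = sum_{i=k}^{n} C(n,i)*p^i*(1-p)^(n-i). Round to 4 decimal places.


k = 3, n = 5, p = 0.7216
i=3: C(5,3)=10 * 0.7216^3 * 0.2784^2 = 0.2912
i=4: C(5,4)=5 * 0.7216^4 * 0.2784^1 = 0.3774
i=5: C(5,5)=1 * 0.7216^5 * 0.2784^0 = 0.1957
R = sum of terms = 0.8643

0.8643


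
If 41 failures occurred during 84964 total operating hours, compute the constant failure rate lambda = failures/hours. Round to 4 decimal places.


failures = 41
total_hours = 84964
lambda = 41 / 84964
lambda = 0.0005

0.0005


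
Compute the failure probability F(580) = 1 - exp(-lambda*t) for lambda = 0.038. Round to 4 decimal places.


lambda = 0.038, t = 580
lambda * t = 22.04
exp(-22.04) = 0.0
F(t) = 1 - 0.0
F(t) = 1.0

1.0


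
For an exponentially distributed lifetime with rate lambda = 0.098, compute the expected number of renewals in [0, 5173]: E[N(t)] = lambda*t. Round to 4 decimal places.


lambda = 0.098
t = 5173
E[N(t)] = lambda * t
E[N(t)] = 0.098 * 5173
E[N(t)] = 506.954

506.954


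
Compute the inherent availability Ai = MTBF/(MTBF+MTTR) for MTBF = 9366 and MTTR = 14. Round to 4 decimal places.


MTBF = 9366
MTTR = 14
MTBF + MTTR = 9380
Ai = 9366 / 9380
Ai = 0.9985

0.9985


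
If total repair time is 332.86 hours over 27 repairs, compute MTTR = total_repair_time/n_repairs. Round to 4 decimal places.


total_repair_time = 332.86
n_repairs = 27
MTTR = 332.86 / 27
MTTR = 12.3281

12.3281


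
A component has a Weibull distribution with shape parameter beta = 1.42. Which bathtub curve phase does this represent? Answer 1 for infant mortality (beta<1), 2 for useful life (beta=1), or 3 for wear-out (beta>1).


beta = 1.42
Compare beta to 1:
beta < 1 => infant mortality (phase 1)
beta = 1 => useful life (phase 2)
beta > 1 => wear-out (phase 3)
Since beta = 1.42, this is wear-out (increasing failure rate)
Phase = 3

3


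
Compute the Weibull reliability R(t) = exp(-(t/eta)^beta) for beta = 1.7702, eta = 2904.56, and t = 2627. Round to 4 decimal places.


beta = 1.7702, eta = 2904.56, t = 2627
t/eta = 2627 / 2904.56 = 0.9044
(t/eta)^beta = 0.9044^1.7702 = 0.8371
R(t) = exp(-0.8371)
R(t) = 0.433

0.433


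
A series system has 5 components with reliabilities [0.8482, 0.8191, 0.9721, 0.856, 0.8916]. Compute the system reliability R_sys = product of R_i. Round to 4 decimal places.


Components: [0.8482, 0.8191, 0.9721, 0.856, 0.8916]
After component 1 (R=0.8482): product = 0.8482
After component 2 (R=0.8191): product = 0.6948
After component 3 (R=0.9721): product = 0.6754
After component 4 (R=0.856): product = 0.5781
After component 5 (R=0.8916): product = 0.5155
R_sys = 0.5155

0.5155


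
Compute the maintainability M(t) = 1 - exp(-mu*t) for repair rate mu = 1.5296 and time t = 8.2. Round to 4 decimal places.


mu = 1.5296, t = 8.2
mu * t = 1.5296 * 8.2 = 12.5427
exp(-12.5427) = 0.0
M(t) = 1 - 0.0
M(t) = 1.0

1.0


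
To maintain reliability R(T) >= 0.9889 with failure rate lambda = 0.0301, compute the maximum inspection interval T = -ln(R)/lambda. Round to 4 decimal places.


R_target = 0.9889
lambda = 0.0301
-ln(0.9889) = 0.0112
T = 0.0112 / 0.0301
T = 0.3708

0.3708


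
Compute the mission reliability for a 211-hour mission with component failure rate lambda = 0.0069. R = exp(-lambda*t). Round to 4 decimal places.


lambda = 0.0069
mission_time = 211
lambda * t = 0.0069 * 211 = 1.4559
R = exp(-1.4559)
R = 0.2332

0.2332


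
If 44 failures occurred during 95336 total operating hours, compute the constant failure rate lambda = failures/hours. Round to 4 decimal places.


failures = 44
total_hours = 95336
lambda = 44 / 95336
lambda = 0.0005

0.0005


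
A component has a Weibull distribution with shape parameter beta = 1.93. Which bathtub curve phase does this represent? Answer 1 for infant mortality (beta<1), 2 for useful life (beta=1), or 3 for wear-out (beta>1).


beta = 1.93
Compare beta to 1:
beta < 1 => infant mortality (phase 1)
beta = 1 => useful life (phase 2)
beta > 1 => wear-out (phase 3)
Since beta = 1.93, this is wear-out (increasing failure rate)
Phase = 3

3


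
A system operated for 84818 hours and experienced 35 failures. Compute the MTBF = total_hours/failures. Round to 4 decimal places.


total_hours = 84818
failures = 35
MTBF = 84818 / 35
MTBF = 2423.3714

2423.3714


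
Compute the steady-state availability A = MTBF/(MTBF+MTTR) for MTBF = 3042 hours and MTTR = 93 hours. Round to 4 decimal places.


MTBF = 3042
MTTR = 93
MTBF + MTTR = 3135
A = 3042 / 3135
A = 0.9703

0.9703


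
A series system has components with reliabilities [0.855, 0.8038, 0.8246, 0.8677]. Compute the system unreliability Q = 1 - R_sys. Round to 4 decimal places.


Components: [0.855, 0.8038, 0.8246, 0.8677]
After component 1: product = 0.855
After component 2: product = 0.6872
After component 3: product = 0.5667
After component 4: product = 0.4917
R_sys = 0.4917
Q = 1 - 0.4917 = 0.5083

0.5083


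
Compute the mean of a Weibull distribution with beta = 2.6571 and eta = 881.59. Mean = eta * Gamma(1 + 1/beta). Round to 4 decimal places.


beta = 2.6571, eta = 881.59
1/beta = 0.3764
1 + 1/beta = 1.3764
Gamma(1.3764) = 0.8888
Mean = 881.59 * 0.8888
Mean = 783.5657

783.5657


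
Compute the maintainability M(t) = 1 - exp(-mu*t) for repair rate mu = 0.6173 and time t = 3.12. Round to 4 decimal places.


mu = 0.6173, t = 3.12
mu * t = 0.6173 * 3.12 = 1.926
exp(-1.926) = 0.1457
M(t) = 1 - 0.1457
M(t) = 0.8543

0.8543


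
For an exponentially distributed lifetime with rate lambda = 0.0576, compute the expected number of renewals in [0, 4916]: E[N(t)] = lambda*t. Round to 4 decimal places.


lambda = 0.0576
t = 4916
E[N(t)] = lambda * t
E[N(t)] = 0.0576 * 4916
E[N(t)] = 283.1616

283.1616


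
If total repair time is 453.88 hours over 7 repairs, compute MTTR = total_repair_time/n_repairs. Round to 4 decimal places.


total_repair_time = 453.88
n_repairs = 7
MTTR = 453.88 / 7
MTTR = 64.84

64.84


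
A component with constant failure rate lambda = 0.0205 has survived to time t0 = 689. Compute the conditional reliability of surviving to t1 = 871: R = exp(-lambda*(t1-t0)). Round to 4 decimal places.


lambda = 0.0205
t0 = 689, t1 = 871
t1 - t0 = 182
lambda * (t1-t0) = 0.0205 * 182 = 3.731
R = exp(-3.731)
R = 0.024

0.024


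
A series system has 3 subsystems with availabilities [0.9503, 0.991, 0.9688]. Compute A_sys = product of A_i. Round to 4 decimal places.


Subsystems: [0.9503, 0.991, 0.9688]
After subsystem 1 (A=0.9503): product = 0.9503
After subsystem 2 (A=0.991): product = 0.9417
After subsystem 3 (A=0.9688): product = 0.9124
A_sys = 0.9124

0.9124


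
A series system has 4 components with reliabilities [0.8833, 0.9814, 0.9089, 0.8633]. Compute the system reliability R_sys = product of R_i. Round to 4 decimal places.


Components: [0.8833, 0.9814, 0.9089, 0.8633]
After component 1 (R=0.8833): product = 0.8833
After component 2 (R=0.9814): product = 0.8669
After component 3 (R=0.9089): product = 0.7879
After component 4 (R=0.8633): product = 0.6802
R_sys = 0.6802

0.6802


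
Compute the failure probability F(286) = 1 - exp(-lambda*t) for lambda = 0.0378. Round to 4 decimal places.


lambda = 0.0378, t = 286
lambda * t = 10.8108
exp(-10.8108) = 0.0
F(t) = 1 - 0.0
F(t) = 1.0

1.0


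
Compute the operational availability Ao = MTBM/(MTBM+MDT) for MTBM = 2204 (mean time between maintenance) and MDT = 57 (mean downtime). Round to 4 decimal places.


MTBM = 2204
MDT = 57
MTBM + MDT = 2261
Ao = 2204 / 2261
Ao = 0.9748

0.9748


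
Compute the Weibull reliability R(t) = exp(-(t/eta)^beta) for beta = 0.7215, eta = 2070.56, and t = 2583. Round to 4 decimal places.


beta = 0.7215, eta = 2070.56, t = 2583
t/eta = 2583 / 2070.56 = 1.2475
(t/eta)^beta = 1.2475^0.7215 = 1.173
R(t) = exp(-1.173)
R(t) = 0.3094

0.3094


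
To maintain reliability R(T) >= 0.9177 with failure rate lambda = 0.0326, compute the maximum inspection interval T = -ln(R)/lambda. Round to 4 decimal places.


R_target = 0.9177
lambda = 0.0326
-ln(0.9177) = 0.0859
T = 0.0859 / 0.0326
T = 2.6345

2.6345


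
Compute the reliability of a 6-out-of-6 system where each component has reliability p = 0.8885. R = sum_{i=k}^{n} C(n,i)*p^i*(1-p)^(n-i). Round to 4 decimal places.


k = 6, n = 6, p = 0.8885
i=6: C(6,6)=1 * 0.8885^6 * 0.1115^0 = 0.492
R = sum of terms = 0.492

0.492


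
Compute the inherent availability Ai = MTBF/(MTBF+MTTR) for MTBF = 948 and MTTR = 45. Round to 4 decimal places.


MTBF = 948
MTTR = 45
MTBF + MTTR = 993
Ai = 948 / 993
Ai = 0.9547

0.9547


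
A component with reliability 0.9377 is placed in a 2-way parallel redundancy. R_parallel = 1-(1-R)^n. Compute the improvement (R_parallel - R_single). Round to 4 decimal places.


R_single = 0.9377, n = 2
1 - R_single = 0.0623
(1 - R_single)^n = 0.0623^2 = 0.0039
R_parallel = 1 - 0.0039 = 0.9961
Improvement = 0.9961 - 0.9377
Improvement = 0.0584

0.0584


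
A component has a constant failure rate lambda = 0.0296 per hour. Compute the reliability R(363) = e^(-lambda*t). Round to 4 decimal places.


lambda = 0.0296
t = 363
lambda * t = 10.7448
R(t) = e^(-10.7448)
R(t) = 0.0

0.0


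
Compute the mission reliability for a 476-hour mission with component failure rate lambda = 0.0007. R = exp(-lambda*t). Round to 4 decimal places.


lambda = 0.0007
mission_time = 476
lambda * t = 0.0007 * 476 = 0.3332
R = exp(-0.3332)
R = 0.7166

0.7166


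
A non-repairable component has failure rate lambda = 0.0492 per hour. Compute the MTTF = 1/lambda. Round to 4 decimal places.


lambda = 0.0492
MTTF = 1 / 0.0492
MTTF = 20.3252

20.3252


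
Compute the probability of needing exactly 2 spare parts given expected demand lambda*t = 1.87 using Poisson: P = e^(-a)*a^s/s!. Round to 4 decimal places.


a = 1.87, s = 2
e^(-a) = e^(-1.87) = 0.1541
a^s = 1.87^2 = 3.4969
s! = 2
P = 0.1541 * 3.4969 / 2
P = 0.2695

0.2695


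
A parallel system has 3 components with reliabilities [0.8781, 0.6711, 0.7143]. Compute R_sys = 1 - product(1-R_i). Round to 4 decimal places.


Components: [0.8781, 0.6711, 0.7143]
(1 - 0.8781) = 0.1219, running product = 0.1219
(1 - 0.6711) = 0.3289, running product = 0.0401
(1 - 0.7143) = 0.2857, running product = 0.0115
Product of (1-R_i) = 0.0115
R_sys = 1 - 0.0115 = 0.9885

0.9885


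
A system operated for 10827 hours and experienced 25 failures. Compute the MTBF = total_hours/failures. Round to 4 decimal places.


total_hours = 10827
failures = 25
MTBF = 10827 / 25
MTBF = 433.08

433.08


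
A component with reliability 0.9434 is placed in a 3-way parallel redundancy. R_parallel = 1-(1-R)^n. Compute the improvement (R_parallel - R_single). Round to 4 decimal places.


R_single = 0.9434, n = 3
1 - R_single = 0.0566
(1 - R_single)^n = 0.0566^3 = 0.0002
R_parallel = 1 - 0.0002 = 0.9998
Improvement = 0.9998 - 0.9434
Improvement = 0.0564

0.0564


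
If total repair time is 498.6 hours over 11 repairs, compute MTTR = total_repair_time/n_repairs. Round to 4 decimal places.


total_repair_time = 498.6
n_repairs = 11
MTTR = 498.6 / 11
MTTR = 45.3273

45.3273


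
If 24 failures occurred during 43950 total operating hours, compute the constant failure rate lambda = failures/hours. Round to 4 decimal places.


failures = 24
total_hours = 43950
lambda = 24 / 43950
lambda = 0.0005

0.0005


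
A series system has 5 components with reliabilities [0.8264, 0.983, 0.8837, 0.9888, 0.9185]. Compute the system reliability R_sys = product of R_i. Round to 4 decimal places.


Components: [0.8264, 0.983, 0.8837, 0.9888, 0.9185]
After component 1 (R=0.8264): product = 0.8264
After component 2 (R=0.983): product = 0.8124
After component 3 (R=0.8837): product = 0.7179
After component 4 (R=0.9888): product = 0.7098
After component 5 (R=0.9185): product = 0.652
R_sys = 0.652

0.652


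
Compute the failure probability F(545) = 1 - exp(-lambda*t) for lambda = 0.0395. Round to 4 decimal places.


lambda = 0.0395, t = 545
lambda * t = 21.5275
exp(-21.5275) = 0.0
F(t) = 1 - 0.0
F(t) = 1.0

1.0


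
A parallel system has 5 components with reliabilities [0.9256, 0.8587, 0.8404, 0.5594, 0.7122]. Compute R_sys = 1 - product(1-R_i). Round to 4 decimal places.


Components: [0.9256, 0.8587, 0.8404, 0.5594, 0.7122]
(1 - 0.9256) = 0.0744, running product = 0.0744
(1 - 0.8587) = 0.1413, running product = 0.0105
(1 - 0.8404) = 0.1596, running product = 0.0017
(1 - 0.5594) = 0.4406, running product = 0.0007
(1 - 0.7122) = 0.2878, running product = 0.0002
Product of (1-R_i) = 0.0002
R_sys = 1 - 0.0002 = 0.9998

0.9998


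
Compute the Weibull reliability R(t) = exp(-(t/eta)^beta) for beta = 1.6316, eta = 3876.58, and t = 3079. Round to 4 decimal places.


beta = 1.6316, eta = 3876.58, t = 3079
t/eta = 3079 / 3876.58 = 0.7943
(t/eta)^beta = 0.7943^1.6316 = 0.6867
R(t) = exp(-0.6867)
R(t) = 0.5032

0.5032


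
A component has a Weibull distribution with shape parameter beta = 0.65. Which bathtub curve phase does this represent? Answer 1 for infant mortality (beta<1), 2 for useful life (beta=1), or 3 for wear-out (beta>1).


beta = 0.65
Compare beta to 1:
beta < 1 => infant mortality (phase 1)
beta = 1 => useful life (phase 2)
beta > 1 => wear-out (phase 3)
Since beta = 0.65, this is infant mortality (decreasing failure rate)
Phase = 1

1


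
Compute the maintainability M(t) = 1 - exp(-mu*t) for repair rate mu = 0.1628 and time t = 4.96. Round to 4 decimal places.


mu = 0.1628, t = 4.96
mu * t = 0.1628 * 4.96 = 0.8075
exp(-0.8075) = 0.446
M(t) = 1 - 0.446
M(t) = 0.554

0.554


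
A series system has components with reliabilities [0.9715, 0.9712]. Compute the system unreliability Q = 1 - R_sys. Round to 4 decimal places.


Components: [0.9715, 0.9712]
After component 1: product = 0.9715
After component 2: product = 0.9435
R_sys = 0.9435
Q = 1 - 0.9435 = 0.0565

0.0565


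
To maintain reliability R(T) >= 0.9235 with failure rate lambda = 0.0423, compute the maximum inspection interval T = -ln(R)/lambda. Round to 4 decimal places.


R_target = 0.9235
lambda = 0.0423
-ln(0.9235) = 0.0796
T = 0.0796 / 0.0423
T = 1.8814

1.8814


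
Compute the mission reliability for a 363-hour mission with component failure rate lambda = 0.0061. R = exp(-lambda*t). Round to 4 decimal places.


lambda = 0.0061
mission_time = 363
lambda * t = 0.0061 * 363 = 2.2143
R = exp(-2.2143)
R = 0.1092

0.1092


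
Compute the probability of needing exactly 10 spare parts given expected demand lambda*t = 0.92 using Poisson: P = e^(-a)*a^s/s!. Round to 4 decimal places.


a = 0.92, s = 10
e^(-a) = e^(-0.92) = 0.3985
a^s = 0.92^10 = 0.4344
s! = 3628800
P = 0.3985 * 0.4344 / 3628800
P = 0.0

0.0


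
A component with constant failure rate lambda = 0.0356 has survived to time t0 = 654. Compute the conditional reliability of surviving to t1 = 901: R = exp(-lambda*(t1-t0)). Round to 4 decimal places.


lambda = 0.0356
t0 = 654, t1 = 901
t1 - t0 = 247
lambda * (t1-t0) = 0.0356 * 247 = 8.7932
R = exp(-8.7932)
R = 0.0002

0.0002


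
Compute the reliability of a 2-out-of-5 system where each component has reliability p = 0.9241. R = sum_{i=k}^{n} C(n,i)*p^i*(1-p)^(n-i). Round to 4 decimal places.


k = 2, n = 5, p = 0.9241
i=2: C(5,2)=10 * 0.9241^2 * 0.0759^3 = 0.0037
i=3: C(5,3)=10 * 0.9241^3 * 0.0759^2 = 0.0455
i=4: C(5,4)=5 * 0.9241^4 * 0.0759^1 = 0.2768
i=5: C(5,5)=1 * 0.9241^5 * 0.0759^0 = 0.6739
R = sum of terms = 0.9998

0.9998


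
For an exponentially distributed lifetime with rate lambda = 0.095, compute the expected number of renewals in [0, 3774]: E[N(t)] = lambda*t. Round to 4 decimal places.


lambda = 0.095
t = 3774
E[N(t)] = lambda * t
E[N(t)] = 0.095 * 3774
E[N(t)] = 358.53

358.53


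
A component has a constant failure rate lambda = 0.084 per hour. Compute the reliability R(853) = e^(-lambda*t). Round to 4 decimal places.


lambda = 0.084
t = 853
lambda * t = 71.652
R(t) = e^(-71.652)
R(t) = 0.0

0.0


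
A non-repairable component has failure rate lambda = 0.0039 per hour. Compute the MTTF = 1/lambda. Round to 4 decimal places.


lambda = 0.0039
MTTF = 1 / 0.0039
MTTF = 256.4103

256.4103


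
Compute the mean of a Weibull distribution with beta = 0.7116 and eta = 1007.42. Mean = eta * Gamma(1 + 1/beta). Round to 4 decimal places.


beta = 0.7116, eta = 1007.42
1/beta = 1.4053
1 + 1/beta = 2.4053
Gamma(2.4053) = 1.2465
Mean = 1007.42 * 1.2465
Mean = 1255.7198

1255.7198


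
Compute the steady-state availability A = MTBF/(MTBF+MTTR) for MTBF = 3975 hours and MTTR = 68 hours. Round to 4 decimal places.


MTBF = 3975
MTTR = 68
MTBF + MTTR = 4043
A = 3975 / 4043
A = 0.9832

0.9832


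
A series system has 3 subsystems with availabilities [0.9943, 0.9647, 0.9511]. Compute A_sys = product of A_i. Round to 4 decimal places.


Subsystems: [0.9943, 0.9647, 0.9511]
After subsystem 1 (A=0.9943): product = 0.9943
After subsystem 2 (A=0.9647): product = 0.9592
After subsystem 3 (A=0.9511): product = 0.9123
A_sys = 0.9123

0.9123


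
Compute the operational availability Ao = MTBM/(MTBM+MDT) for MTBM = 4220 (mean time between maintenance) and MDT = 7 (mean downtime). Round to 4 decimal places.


MTBM = 4220
MDT = 7
MTBM + MDT = 4227
Ao = 4220 / 4227
Ao = 0.9983

0.9983


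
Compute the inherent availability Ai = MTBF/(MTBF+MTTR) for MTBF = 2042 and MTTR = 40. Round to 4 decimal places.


MTBF = 2042
MTTR = 40
MTBF + MTTR = 2082
Ai = 2042 / 2082
Ai = 0.9808

0.9808


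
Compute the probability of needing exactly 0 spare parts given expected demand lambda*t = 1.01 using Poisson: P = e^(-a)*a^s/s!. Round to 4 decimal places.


a = 1.01, s = 0
e^(-a) = e^(-1.01) = 0.3642
a^s = 1.01^0 = 1.0
s! = 1
P = 0.3642 * 1.0 / 1
P = 0.3642

0.3642


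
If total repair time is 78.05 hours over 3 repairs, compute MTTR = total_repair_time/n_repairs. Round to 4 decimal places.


total_repair_time = 78.05
n_repairs = 3
MTTR = 78.05 / 3
MTTR = 26.0167

26.0167


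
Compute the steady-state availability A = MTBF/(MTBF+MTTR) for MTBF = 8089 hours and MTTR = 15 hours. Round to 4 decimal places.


MTBF = 8089
MTTR = 15
MTBF + MTTR = 8104
A = 8089 / 8104
A = 0.9981

0.9981


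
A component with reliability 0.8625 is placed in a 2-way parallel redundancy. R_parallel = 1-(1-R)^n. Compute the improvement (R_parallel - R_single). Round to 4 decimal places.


R_single = 0.8625, n = 2
1 - R_single = 0.1375
(1 - R_single)^n = 0.1375^2 = 0.0189
R_parallel = 1 - 0.0189 = 0.9811
Improvement = 0.9811 - 0.8625
Improvement = 0.1186

0.1186


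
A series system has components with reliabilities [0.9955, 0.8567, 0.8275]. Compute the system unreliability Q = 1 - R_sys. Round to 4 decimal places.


Components: [0.9955, 0.8567, 0.8275]
After component 1: product = 0.9955
After component 2: product = 0.8528
After component 3: product = 0.7057
R_sys = 0.7057
Q = 1 - 0.7057 = 0.2943

0.2943


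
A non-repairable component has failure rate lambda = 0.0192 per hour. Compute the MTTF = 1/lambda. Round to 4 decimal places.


lambda = 0.0192
MTTF = 1 / 0.0192
MTTF = 52.0833

52.0833


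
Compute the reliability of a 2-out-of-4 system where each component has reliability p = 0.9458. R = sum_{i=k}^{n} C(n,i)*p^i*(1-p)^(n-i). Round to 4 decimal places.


k = 2, n = 4, p = 0.9458
i=2: C(4,2)=6 * 0.9458^2 * 0.0542^2 = 0.0158
i=3: C(4,3)=4 * 0.9458^3 * 0.0542^1 = 0.1834
i=4: C(4,4)=1 * 0.9458^4 * 0.0542^0 = 0.8002
R = sum of terms = 0.9994

0.9994


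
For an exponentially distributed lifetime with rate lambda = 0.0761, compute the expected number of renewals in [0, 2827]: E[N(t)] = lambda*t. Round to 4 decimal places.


lambda = 0.0761
t = 2827
E[N(t)] = lambda * t
E[N(t)] = 0.0761 * 2827
E[N(t)] = 215.1347

215.1347
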